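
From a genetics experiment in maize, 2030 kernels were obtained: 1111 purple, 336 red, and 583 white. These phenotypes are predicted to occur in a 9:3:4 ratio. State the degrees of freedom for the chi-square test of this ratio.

2

A goodness-of-fit test with 3 phenotype classes has df = 3 − 1 = 2.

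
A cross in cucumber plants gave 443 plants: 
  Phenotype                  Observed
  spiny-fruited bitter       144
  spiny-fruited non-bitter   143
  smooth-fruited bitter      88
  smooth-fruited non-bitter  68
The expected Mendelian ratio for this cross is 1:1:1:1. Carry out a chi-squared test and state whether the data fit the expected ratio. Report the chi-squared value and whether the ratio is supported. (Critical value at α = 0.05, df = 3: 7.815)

Total ratio parts = 4. Expected numbers out of 443:
  spiny-fruited bitter: 443 × 1/4 = 110.75
  spiny-fruited non-bitter: 443 × 1/4 = 110.75
  smooth-fruited bitter: 443 × 1/4 = 110.75
  smooth-fruited non-bitter: 443 × 1/4 = 110.75
χ² = Σ (O − E)² / E
  spiny-fruited bitter: (144 − 110.75)² / 110.75 = 9.9825
  spiny-fruited non-bitter: (143 − 110.75)² / 110.75 = 9.3911
  smooth-fruited bitter: (88 − 110.75)² / 110.75 = 4.6733
  smooth-fruited non-bitter: (68 − 110.75)² / 110.75 = 16.5017
χ² = 9.9825 + 9.3911 + 4.6733 + 16.5017 = 40.5486 ≈ 40.549
Degrees of freedom = 4 − 1 = 3; critical value at α = 0.05 is 7.815.
Since 40.549 > 7.815, we reject the null hypothesis — the data do not fit the 1:1:1:1 ratio.

40.549; not consistent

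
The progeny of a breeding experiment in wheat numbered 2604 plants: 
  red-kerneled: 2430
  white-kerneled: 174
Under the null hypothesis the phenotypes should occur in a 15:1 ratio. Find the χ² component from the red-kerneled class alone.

Expected counts for N = 2604 under a 15:1 ratio (total parts = 16):
  red-kerneled: 2604 × 15/16 = 2441.25
  white-kerneled: 2604 × 1/16 = 162.75
Contribution of red-kerneled: (2430 − 2441.25)² / 2441.25 = 0.0518

0.052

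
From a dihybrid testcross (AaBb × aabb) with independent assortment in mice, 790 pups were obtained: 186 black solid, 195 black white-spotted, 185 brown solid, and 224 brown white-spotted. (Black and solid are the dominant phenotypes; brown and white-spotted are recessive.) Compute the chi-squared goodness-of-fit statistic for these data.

A dihybrid testcross with independent assortment gives a 1:1:1:1 ratio.
Total ratio parts = 4. Expected numbers out of 790:
  black solid: 790 × 1/4 = 197.5
  black white-spotted: 790 × 1/4 = 197.5
  brown solid: 790 × 1/4 = 197.5
  brown white-spotted: 790 × 1/4 = 197.5
χ² = Σ (O − E)² / E
  black solid: (186 − 197.5)² / 197.5 = 0.6696
  black white-spotted: (195 − 197.5)² / 197.5 = 0.0316
  brown solid: (185 − 197.5)² / 197.5 = 0.7911
  brown white-spotted: (224 − 197.5)² / 197.5 = 3.5557
χ² = 0.6696 + 0.0316 + 0.7911 + 3.5557 = 5.048

5.048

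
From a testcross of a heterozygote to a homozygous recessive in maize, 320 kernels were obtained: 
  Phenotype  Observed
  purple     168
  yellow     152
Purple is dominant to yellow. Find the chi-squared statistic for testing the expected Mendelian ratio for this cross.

0.800

A testcross of a heterozygote (Aa × aa) gives a 1:1 phenotypic ratio.
Expected counts for N = 320 under a 1:1 ratio (total parts = 2):
  purple: 320 × 1/2 = 160
  yellow: 320 × 1/2 = 160
χ² = Σ (O − E)² / E
  purple: (168 − 160)² / 160 = 0.4000
  yellow: (152 − 160)² / 160 = 0.4000
χ² = 0.4000 + 0.4000 = 0.800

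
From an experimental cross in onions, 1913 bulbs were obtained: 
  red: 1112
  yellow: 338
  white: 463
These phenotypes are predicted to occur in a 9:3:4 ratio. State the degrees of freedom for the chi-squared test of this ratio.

A goodness-of-fit test with 3 phenotype classes has df = 3 − 1 = 2.

2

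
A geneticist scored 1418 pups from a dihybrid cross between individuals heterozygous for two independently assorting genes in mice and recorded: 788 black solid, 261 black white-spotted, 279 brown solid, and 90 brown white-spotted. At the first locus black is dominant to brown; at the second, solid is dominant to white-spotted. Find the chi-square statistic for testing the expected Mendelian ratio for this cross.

0.875

A dihybrid F₂ with independent assortment and complete dominance at both loci gives a 9:3:3:1 phenotypic ratio.
The 9:3:3:1 ratio has 16 parts, so with N = 1418 the expected counts are:
  black solid: 1418 × 9/16 = 797.625
  black white-spotted: 1418 × 3/16 = 265.875
  brown solid: 1418 × 3/16 = 265.875
  brown white-spotted: 1418 × 1/16 = 88.625
χ² = Σ (O − E)² / E
  black solid: (788 − 797.625)² / 797.625 = 0.1161
  black white-spotted: (261 − 265.875)² / 265.875 = 0.0894
  brown solid: (279 − 265.875)² / 265.875 = 0.6479
  brown white-spotted: (90 − 88.625)² / 88.625 = 0.0213
χ² = 0.1161 + 0.0894 + 0.6479 + 0.0213 = 0.8747 ≈ 0.875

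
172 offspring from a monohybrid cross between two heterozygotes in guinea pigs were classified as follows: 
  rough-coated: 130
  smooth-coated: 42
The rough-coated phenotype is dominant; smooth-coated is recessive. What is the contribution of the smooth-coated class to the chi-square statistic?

0.023

For a monohybrid cross between heterozygotes with complete dominance, the expected phenotypic ratio is 3:1.
Expected counts for N = 172 under a 3:1 ratio (total parts = 4):
  rough-coated: 172 × 3/4 = 129
  smooth-coated: 172 × 1/4 = 43
Contribution of smooth-coated: (42 − 43)² / 43 = 0.0233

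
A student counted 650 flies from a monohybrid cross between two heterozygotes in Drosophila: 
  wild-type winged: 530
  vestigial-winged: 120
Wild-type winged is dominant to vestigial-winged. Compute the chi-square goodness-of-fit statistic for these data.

For a monohybrid cross between heterozygotes with complete dominance, the expected phenotypic ratio is 3:1.
Total ratio parts = 4. Expected numbers out of 650:
  wild-type winged: 650 × 3/4 = 487.5
  vestigial-winged: 650 × 1/4 = 162.5
χ² = Σ (O − E)² / E
  wild-type winged: (530 − 487.5)² / 487.5 = 3.7051
  vestigial-winged: (120 − 162.5)² / 162.5 = 11.1154
χ² = 3.7051 + 11.1154 = 14.8205 ≈ 14.821

14.821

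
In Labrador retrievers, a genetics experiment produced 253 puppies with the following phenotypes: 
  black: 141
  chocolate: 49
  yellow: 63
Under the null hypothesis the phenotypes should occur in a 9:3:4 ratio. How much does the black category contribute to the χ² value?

0.012

Under the 9:3:4 hypothesis (Σ ratio = 16, N = 253):
  black: 253 × 9/16 = 142.3125
  chocolate: 253 × 3/16 = 47.4375
  yellow: 253 × 4/16 = 63.25
Contribution of black: (141 − 142.3125)² / 142.3125 = 0.0121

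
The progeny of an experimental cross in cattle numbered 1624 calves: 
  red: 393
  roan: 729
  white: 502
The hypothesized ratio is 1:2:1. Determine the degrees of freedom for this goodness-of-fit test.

2

A goodness-of-fit test with 3 phenotype classes has df = 3 − 1 = 2.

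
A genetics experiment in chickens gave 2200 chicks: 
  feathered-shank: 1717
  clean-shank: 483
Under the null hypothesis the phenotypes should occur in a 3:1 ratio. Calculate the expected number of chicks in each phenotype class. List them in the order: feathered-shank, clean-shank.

1650, 550

Total ratio parts = 4. Expected numbers out of 2200:
  feathered-shank: 2200 × 3/4 = 1650
  clean-shank: 2200 × 1/4 = 550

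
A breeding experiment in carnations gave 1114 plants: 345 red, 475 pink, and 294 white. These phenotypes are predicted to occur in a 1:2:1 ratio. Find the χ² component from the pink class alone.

Expected counts for N = 1114 under a 1:2:1 ratio (total parts = 4):
  red: 1114 × 1/4 = 278.5
  pink: 1114 × 2/4 = 557
  white: 1114 × 1/4 = 278.5
Contribution of pink: (475 − 557)² / 557 = 12.0718

12.072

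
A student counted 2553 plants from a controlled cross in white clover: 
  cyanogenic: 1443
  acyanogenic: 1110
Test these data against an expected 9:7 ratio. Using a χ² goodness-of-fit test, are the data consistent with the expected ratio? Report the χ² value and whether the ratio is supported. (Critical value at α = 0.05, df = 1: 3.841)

Under the 9:7 hypothesis (Σ ratio = 16, N = 2553):
  cyanogenic: 2553 × 9/16 = 1436.0625
  acyanogenic: 2553 × 7/16 = 1116.9375
χ² = Σ (O − E)² / E
  cyanogenic: (1443 − 1436.0625)² / 1436.0625 = 0.0335
  acyanogenic: (1110 − 1116.9375)² / 1116.9375 = 0.0431
χ² = 0.0335 + 0.0431 = 0.0766 ≈ 0.077
Degrees of freedom = 2 − 1 = 1; critical value at α = 0.05 is 3.841.
Since 0.077 < 3.841, we fail to reject the null hypothesis — the data are consistent with the 9:7 ratio.

0.077; consistent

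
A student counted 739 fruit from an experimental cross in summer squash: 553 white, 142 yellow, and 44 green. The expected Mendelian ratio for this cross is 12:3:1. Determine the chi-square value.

0.192

Under the 12:3:1 hypothesis (Σ ratio = 16, N = 739):
  white: 739 × 12/16 = 554.25
  yellow: 739 × 3/16 = 138.5625
  green: 739 × 1/16 = 46.1875
χ² = Σ (O − E)² / E
  white: (553 − 554.25)² / 554.25 = 0.0028
  yellow: (142 − 138.5625)² / 138.5625 = 0.0853
  green: (44 − 46.1875)² / 46.1875 = 0.1036
χ² = 0.0028 + 0.0853 + 0.1036 = 0.1917 ≈ 0.192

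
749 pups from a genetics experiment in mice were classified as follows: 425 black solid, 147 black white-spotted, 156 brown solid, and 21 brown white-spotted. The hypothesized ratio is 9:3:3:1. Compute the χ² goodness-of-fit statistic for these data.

16.297

The 9:3:3:1 ratio has 16 parts, so with N = 749 the expected counts are:
  black solid: 749 × 9/16 = 421.3125
  black white-spotted: 749 × 3/16 = 140.4375
  brown solid: 749 × 3/16 = 140.4375
  brown white-spotted: 749 × 1/16 = 46.8125
χ² = Σ (O − E)² / E
  black solid: (425 − 421.3125)² / 421.3125 = 0.0323
  black white-spotted: (147 − 140.4375)² / 140.4375 = 0.3067
  brown solid: (156 − 140.4375)² / 140.4375 = 1.7245
  brown white-spotted: (21 − 46.8125)² / 46.8125 = 14.2331
χ² = 0.0323 + 0.3067 + 1.7245 + 14.2331 = 16.2966 ≈ 16.297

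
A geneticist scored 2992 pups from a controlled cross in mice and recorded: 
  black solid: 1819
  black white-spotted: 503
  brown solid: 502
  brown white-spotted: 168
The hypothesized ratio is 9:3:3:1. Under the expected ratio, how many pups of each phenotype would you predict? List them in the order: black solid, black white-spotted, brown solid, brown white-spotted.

Total ratio parts = 16. Expected numbers out of 2992:
  black solid: 2992 × 9/16 = 1683
  black white-spotted: 2992 × 3/16 = 561
  brown solid: 2992 × 3/16 = 561
  brown white-spotted: 2992 × 1/16 = 187

1683, 561, 561, 187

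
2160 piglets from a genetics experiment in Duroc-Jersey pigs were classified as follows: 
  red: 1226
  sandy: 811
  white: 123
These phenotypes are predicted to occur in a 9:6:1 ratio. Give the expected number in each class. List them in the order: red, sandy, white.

1215, 810, 135

The 9:6:1 ratio has 16 parts, so with N = 2160 the expected counts are:
  red: 2160 × 9/16 = 1215
  sandy: 2160 × 6/16 = 810
  white: 2160 × 1/16 = 135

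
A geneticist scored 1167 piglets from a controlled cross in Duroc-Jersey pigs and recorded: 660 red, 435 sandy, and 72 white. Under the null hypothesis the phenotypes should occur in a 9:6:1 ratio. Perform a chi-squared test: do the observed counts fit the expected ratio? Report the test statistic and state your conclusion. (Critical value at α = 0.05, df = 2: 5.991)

0.047; consistent

Under the 9:6:1 hypothesis (Σ ratio = 16, N = 1167):
  red: 1167 × 9/16 = 656.4375
  sandy: 1167 × 6/16 = 437.625
  white: 1167 × 1/16 = 72.9375
χ² = Σ (O − E)² / E
  red: (660 − 656.4375)² / 656.4375 = 0.0193
  sandy: (435 − 437.625)² / 437.625 = 0.0157
  white: (72 − 72.9375)² / 72.9375 = 0.0121
χ² = 0.0193 + 0.0157 + 0.0121 = 0.0471 ≈ 0.047
Degrees of freedom = 3 − 1 = 2; critical value at α = 0.05 is 5.991.
Since 0.047 < 5.991, we fail to reject the null hypothesis — the data are consistent with the 9:6:1 ratio.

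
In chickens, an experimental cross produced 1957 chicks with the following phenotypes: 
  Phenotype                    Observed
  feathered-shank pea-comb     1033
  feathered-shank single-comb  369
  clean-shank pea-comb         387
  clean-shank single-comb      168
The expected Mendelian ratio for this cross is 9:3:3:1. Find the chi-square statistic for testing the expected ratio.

Under the 9:3:3:1 hypothesis (Σ ratio = 16, N = 1957):
  feathered-shank pea-comb: 1957 × 9/16 = 1100.8125
  feathered-shank single-comb: 1957 × 3/16 = 366.9375
  clean-shank pea-comb: 1957 × 3/16 = 366.9375
  clean-shank single-comb: 1957 × 1/16 = 122.3125
χ² = Σ (O − E)² / E
  feathered-shank pea-comb: (1033 − 1100.8125)² / 1100.8125 = 4.1774
  feathered-shank single-comb: (369 − 366.9375)² / 366.9375 = 0.0116
  clean-shank pea-comb: (387 − 366.9375)² / 366.9375 = 1.0969
  clean-shank single-comb: (168 − 122.3125)² / 122.3125 = 17.0657
χ² = 4.1774 + 0.0116 + 1.0969 + 17.0657 = 22.3516 ≈ 22.352

22.352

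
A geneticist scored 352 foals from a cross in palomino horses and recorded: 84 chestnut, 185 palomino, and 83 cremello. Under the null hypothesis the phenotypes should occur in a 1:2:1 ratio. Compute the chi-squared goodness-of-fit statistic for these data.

0.926

Total ratio parts = 4. Expected numbers out of 352:
  chestnut: 352 × 1/4 = 88
  palomino: 352 × 2/4 = 176
  cremello: 352 × 1/4 = 88
χ² = Σ (O − E)² / E
  chestnut: (84 − 88)² / 88 = 0.1818
  palomino: (185 − 176)² / 176 = 0.4602
  cremello: (83 − 88)² / 88 = 0.2841
χ² = 0.1818 + 0.4602 + 0.2841 = 0.9261 ≈ 0.926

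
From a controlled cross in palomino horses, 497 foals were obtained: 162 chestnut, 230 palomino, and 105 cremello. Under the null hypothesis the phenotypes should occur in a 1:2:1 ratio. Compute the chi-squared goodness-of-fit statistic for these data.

15.829

Expected counts for N = 497 under a 1:2:1 ratio (total parts = 4):
  chestnut: 497 × 1/4 = 124.25
  palomino: 497 × 2/4 = 248.5
  cremello: 497 × 1/4 = 124.25
χ² = Σ (O − E)² / E
  chestnut: (162 − 124.25)² / 124.25 = 11.4693
  palomino: (230 − 248.5)² / 248.5 = 1.3773
  cremello: (105 − 124.25)² / 124.25 = 2.9824
χ² = 11.4693 + 1.3773 + 2.9824 = 15.829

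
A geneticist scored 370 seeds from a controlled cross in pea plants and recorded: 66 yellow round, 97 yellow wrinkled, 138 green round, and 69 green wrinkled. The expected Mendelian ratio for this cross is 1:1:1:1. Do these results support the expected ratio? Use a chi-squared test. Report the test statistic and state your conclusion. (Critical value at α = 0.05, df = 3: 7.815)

Total ratio parts = 4. Expected numbers out of 370:
  yellow round: 370 × 1/4 = 92.5
  yellow wrinkled: 370 × 1/4 = 92.5
  green round: 370 × 1/4 = 92.5
  green wrinkled: 370 × 1/4 = 92.5
χ² = Σ (O − E)² / E
  yellow round: (66 − 92.5)² / 92.5 = 7.5919
  yellow wrinkled: (97 − 92.5)² / 92.5 = 0.2189
  green round: (138 − 92.5)² / 92.5 = 22.3811
  green wrinkled: (69 − 92.5)² / 92.5 = 5.9703
χ² = 7.5919 + 0.2189 + 22.3811 + 5.9703 = 36.1622 ≈ 36.162
Degrees of freedom = 4 − 1 = 3; critical value at α = 0.05 is 7.815.
Since 36.162 > 7.815, we reject the null hypothesis — the data do not fit the 1:1:1:1 ratio.

36.162; not consistent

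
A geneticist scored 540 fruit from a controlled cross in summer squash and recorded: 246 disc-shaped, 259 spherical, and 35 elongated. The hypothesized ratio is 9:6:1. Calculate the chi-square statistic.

Expected counts for N = 540 under a 9:6:1 ratio (total parts = 16):
  disc-shaped: 540 × 9/16 = 303.75
  spherical: 540 × 6/16 = 202.5
  elongated: 540 × 1/16 = 33.75
χ² = Σ (O − E)² / E
  disc-shaped: (246 − 303.75)² / 303.75 = 10.9796
  spherical: (259 − 202.5)² / 202.5 = 15.7642
  elongated: (35 − 33.75)² / 33.75 = 0.0463
χ² = 10.9796 + 15.7642 + 0.0463 = 26.7901 ≈ 26.790

26.790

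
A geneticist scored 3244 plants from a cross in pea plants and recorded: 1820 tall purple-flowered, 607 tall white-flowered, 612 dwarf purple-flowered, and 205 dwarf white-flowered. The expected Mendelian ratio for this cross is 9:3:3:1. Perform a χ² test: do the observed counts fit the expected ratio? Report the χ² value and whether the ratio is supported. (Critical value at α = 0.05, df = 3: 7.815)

The 9:3:3:1 ratio has 16 parts, so with N = 3244 the expected counts are:
  tall purple-flowered: 3244 × 9/16 = 1824.75
  tall white-flowered: 3244 × 3/16 = 608.25
  dwarf purple-flowered: 3244 × 3/16 = 608.25
  dwarf white-flowered: 3244 × 1/16 = 202.75
χ² = Σ (O − E)² / E
  tall purple-flowered: (1820 − 1824.75)² / 1824.75 = 0.0124
  tall white-flowered: (607 − 608.25)² / 608.25 = 0.0026
  dwarf purple-flowered: (612 − 608.25)² / 608.25 = 0.0231
  dwarf white-flowered: (205 − 202.75)² / 202.75 = 0.0250
χ² = 0.0124 + 0.0026 + 0.0231 + 0.0250 = 0.0631 ≈ 0.063
Degrees of freedom = 4 − 1 = 3; critical value at α = 0.05 is 7.815.
Since 0.063 < 7.815, we fail to reject the null hypothesis — the data are consistent with the 9:3:3:1 ratio.

0.063; consistent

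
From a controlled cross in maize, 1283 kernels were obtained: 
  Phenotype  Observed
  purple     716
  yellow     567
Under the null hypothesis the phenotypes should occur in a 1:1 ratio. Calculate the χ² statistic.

Under the 1:1 hypothesis (Σ ratio = 2, N = 1283):
  purple: 1283 × 1/2 = 641.5
  yellow: 1283 × 1/2 = 641.5
χ² = Σ (O − E)² / E
  purple: (716 − 641.5)² / 641.5 = 8.6520
  yellow: (567 − 641.5)² / 641.5 = 8.6520
χ² = 8.6520 + 8.6520 = 17.304

17.304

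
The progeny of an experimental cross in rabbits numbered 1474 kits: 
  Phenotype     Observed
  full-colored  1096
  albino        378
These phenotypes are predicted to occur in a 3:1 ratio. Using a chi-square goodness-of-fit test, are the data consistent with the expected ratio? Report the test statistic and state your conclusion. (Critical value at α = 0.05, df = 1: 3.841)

0.327; consistent

Under the 3:1 hypothesis (Σ ratio = 4, N = 1474):
  full-colored: 1474 × 3/4 = 1105.5
  albino: 1474 × 1/4 = 368.5
χ² = Σ (O − E)² / E
  full-colored: (1096 − 1105.5)² / 1105.5 = 0.0816
  albino: (378 − 368.5)² / 368.5 = 0.2449
χ² = 0.0816 + 0.2449 = 0.3265 ≈ 0.327
Degrees of freedom = 2 − 1 = 1; critical value at α = 0.05 is 3.841.
Since 0.327 < 3.841, we fail to reject the null hypothesis — the data are consistent with the 3:1 ratio.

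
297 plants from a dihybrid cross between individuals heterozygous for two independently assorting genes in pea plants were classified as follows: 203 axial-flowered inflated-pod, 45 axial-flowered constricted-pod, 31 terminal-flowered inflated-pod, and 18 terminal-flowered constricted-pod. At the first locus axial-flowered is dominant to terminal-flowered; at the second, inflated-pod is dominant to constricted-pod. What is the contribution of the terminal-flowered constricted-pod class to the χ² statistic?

A dihybrid F₂ with independent assortment and complete dominance at both loci gives a 9:3:3:1 phenotypic ratio.
Total ratio parts = 16. Expected numbers out of 297:
  axial-flowered inflated-pod: 297 × 9/16 = 167.0625
  axial-flowered constricted-pod: 297 × 3/16 = 55.6875
  terminal-flowered inflated-pod: 297 × 3/16 = 55.6875
  terminal-flowered constricted-pod: 297 × 1/16 = 18.5625
Contribution of terminal-flowered constricted-pod: (18 − 18.5625)² / 18.5625 = 0.0170

0.017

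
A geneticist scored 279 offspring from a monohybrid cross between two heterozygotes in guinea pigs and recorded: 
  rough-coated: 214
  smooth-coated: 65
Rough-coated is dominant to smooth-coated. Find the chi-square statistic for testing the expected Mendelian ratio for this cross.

0.431

For a monohybrid cross between heterozygotes with complete dominance, the expected phenotypic ratio is 3:1.
Under the 3:1 hypothesis (Σ ratio = 4, N = 279):
  rough-coated: 279 × 3/4 = 209.25
  smooth-coated: 279 × 1/4 = 69.75
χ² = Σ (O − E)² / E
  rough-coated: (214 − 209.25)² / 209.25 = 0.1078
  smooth-coated: (65 − 69.75)² / 69.75 = 0.3235
χ² = 0.1078 + 0.3235 = 0.4313 ≈ 0.431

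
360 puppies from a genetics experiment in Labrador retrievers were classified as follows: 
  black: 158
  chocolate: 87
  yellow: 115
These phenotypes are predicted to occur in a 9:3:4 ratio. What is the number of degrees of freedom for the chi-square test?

2

A goodness-of-fit test with 3 phenotype classes has df = 3 − 1 = 2.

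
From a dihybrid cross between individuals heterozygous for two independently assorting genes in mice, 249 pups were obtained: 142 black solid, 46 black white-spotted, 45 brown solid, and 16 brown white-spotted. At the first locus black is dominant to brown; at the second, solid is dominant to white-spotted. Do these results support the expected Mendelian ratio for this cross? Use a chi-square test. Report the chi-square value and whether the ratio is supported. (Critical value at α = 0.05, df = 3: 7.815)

A dihybrid F₂ with independent assortment and complete dominance at both loci gives a 9:3:3:1 phenotypic ratio.
Total ratio parts = 16. Expected numbers out of 249:
  black solid: 249 × 9/16 = 140.0625
  black white-spotted: 249 × 3/16 = 46.6875
  brown solid: 249 × 3/16 = 46.6875
  brown white-spotted: 249 × 1/16 = 15.5625
χ² = Σ (O − E)² / E
  black solid: (142 − 140.0625)² / 140.0625 = 0.0268
  black white-spotted: (46 − 46.6875)² / 46.6875 = 0.0101
  brown solid: (45 − 46.6875)² / 46.6875 = 0.0610
  brown white-spotted: (16 − 15.5625)² / 15.5625 = 0.0123
χ² = 0.0268 + 0.0101 + 0.0610 + 0.0123 = 0.1102 ≈ 0.110
Degrees of freedom = 4 − 1 = 3; critical value at α = 0.05 is 7.815.
Since 0.110 < 7.815, we fail to reject the null hypothesis — the data are consistent with the 9:3:3:1 ratio.

0.110; consistent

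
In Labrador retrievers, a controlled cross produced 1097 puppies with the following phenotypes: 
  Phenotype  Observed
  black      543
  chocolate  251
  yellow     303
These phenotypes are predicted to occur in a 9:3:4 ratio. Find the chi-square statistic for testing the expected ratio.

Expected counts for N = 1097 under a 9:3:4 ratio (total parts = 16):
  black: 1097 × 9/16 = 617.0625
  chocolate: 1097 × 3/16 = 205.6875
  yellow: 1097 × 4/16 = 274.25
χ² = Σ (O − E)² / E
  black: (543 − 617.0625)² / 617.0625 = 8.8893
  chocolate: (251 − 205.6875)² / 205.6875 = 9.9822
  yellow: (303 − 274.25)² / 274.25 = 3.0139
χ² = 8.8893 + 9.9822 + 3.0139 = 21.8854 ≈ 21.885

21.885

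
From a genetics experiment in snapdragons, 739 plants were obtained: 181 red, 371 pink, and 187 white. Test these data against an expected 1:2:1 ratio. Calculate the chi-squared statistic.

0.110

Total ratio parts = 4. Expected numbers out of 739:
  red: 739 × 1/4 = 184.75
  pink: 739 × 2/4 = 369.5
  white: 739 × 1/4 = 184.75
χ² = Σ (O − E)² / E
  red: (181 − 184.75)² / 184.75 = 0.0761
  pink: (371 − 369.5)² / 369.5 = 0.0061
  white: (187 − 184.75)² / 184.75 = 0.0274
χ² = 0.0761 + 0.0061 + 0.0274 = 0.1096 ≈ 0.110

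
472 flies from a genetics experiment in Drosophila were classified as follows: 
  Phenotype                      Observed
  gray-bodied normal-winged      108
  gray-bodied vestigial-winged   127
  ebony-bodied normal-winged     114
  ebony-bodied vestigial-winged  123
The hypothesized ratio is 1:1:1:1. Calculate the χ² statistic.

1.881

The 1:1:1:1 ratio has 4 parts, so with N = 472 the expected counts are:
  gray-bodied normal-winged: 472 × 1/4 = 118
  gray-bodied vestigial-winged: 472 × 1/4 = 118
  ebony-bodied normal-winged: 472 × 1/4 = 118
  ebony-bodied vestigial-winged: 472 × 1/4 = 118
χ² = Σ (O − E)² / E
  gray-bodied normal-winged: (108 − 118)² / 118 = 0.8475
  gray-bodied vestigial-winged: (127 − 118)² / 118 = 0.6864
  ebony-bodied normal-winged: (114 − 118)² / 118 = 0.1356
  ebony-bodied vestigial-winged: (123 − 118)² / 118 = 0.2119
χ² = 0.8475 + 0.6864 + 0.1356 + 0.2119 = 1.8814 ≈ 1.881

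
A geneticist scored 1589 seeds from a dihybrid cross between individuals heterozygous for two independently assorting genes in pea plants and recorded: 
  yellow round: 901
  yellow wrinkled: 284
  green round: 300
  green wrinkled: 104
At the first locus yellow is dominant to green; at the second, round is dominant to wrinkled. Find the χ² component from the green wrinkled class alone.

A dihybrid F₂ with independent assortment and complete dominance at both loci gives a 9:3:3:1 phenotypic ratio.
Total ratio parts = 16. Expected numbers out of 1589:
  yellow round: 1589 × 9/16 = 893.8125
  yellow wrinkled: 1589 × 3/16 = 297.9375
  green round: 1589 × 3/16 = 297.9375
  green wrinkled: 1589 × 1/16 = 99.3125
Contribution of green wrinkled: (104 − 99.3125)² / 99.3125 = 0.2212

0.221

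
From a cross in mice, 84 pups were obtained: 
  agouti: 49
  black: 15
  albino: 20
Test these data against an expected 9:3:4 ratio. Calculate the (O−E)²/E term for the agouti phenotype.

0.065

Expected counts for N = 84 under a 9:3:4 ratio (total parts = 16):
  agouti: 84 × 9/16 = 47.25
  black: 84 × 3/16 = 15.75
  albino: 84 × 4/16 = 21
Contribution of agouti: (49 − 47.25)² / 47.25 = 0.0648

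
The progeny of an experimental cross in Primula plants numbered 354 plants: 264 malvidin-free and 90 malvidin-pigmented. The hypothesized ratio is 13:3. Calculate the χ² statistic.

10.349

Expected counts for N = 354 under a 13:3 ratio (total parts = 16):
  malvidin-free: 354 × 13/16 = 287.625
  malvidin-pigmented: 354 × 3/16 = 66.375
χ² = Σ (O − E)² / E
  malvidin-free: (264 − 287.625)² / 287.625 = 1.9405
  malvidin-pigmented: (90 − 66.375)² / 66.375 = 8.4089
χ² = 1.9405 + 8.4089 = 10.3494 ≈ 10.349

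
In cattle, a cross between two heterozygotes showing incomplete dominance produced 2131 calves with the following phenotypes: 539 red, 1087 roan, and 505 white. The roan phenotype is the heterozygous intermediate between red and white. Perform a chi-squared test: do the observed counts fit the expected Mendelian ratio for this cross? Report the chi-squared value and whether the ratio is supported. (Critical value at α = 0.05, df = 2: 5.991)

With incomplete dominance, a heterozygote × heterozygote cross gives a 1:2:1 phenotypic ratio.
Expected counts for N = 2131 under a 1:2:1 ratio (total parts = 4):
  red: 2131 × 1/4 = 532.75
  roan: 2131 × 2/4 = 1065.5
  white: 2131 × 1/4 = 532.75
χ² = Σ (O − E)² / E
  red: (539 − 532.75)² / 532.75 = 0.0733
  roan: (1087 − 1065.5)² / 1065.5 = 0.4338
  white: (505 − 532.75)² / 532.75 = 1.4454
χ² = 0.0733 + 0.4338 + 1.4454 = 1.9525 ≈ 1.953
Degrees of freedom = 3 − 1 = 2; critical value at α = 0.05 is 5.991.
Since 1.953 < 5.991, we fail to reject the null hypothesis — the data are consistent with the 1:2:1 ratio.

1.953; consistent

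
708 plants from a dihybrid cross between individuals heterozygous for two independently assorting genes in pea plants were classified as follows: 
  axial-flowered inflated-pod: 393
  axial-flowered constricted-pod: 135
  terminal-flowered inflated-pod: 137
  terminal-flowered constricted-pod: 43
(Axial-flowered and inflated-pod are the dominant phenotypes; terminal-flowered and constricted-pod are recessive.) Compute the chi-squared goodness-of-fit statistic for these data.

0.279

A dihybrid F₂ with independent assortment and complete dominance at both loci gives a 9:3:3:1 phenotypic ratio.
Under the 9:3:3:1 hypothesis (Σ ratio = 16, N = 708):
  axial-flowered inflated-pod: 708 × 9/16 = 398.25
  axial-flowered constricted-pod: 708 × 3/16 = 132.75
  terminal-flowered inflated-pod: 708 × 3/16 = 132.75
  terminal-flowered constricted-pod: 708 × 1/16 = 44.25
χ² = Σ (O − E)² / E
  axial-flowered inflated-pod: (393 − 398.25)² / 398.25 = 0.0692
  axial-flowered constricted-pod: (135 − 132.75)² / 132.75 = 0.0381
  terminal-flowered inflated-pod: (137 − 132.75)² / 132.75 = 0.1361
  terminal-flowered constricted-pod: (43 − 44.25)² / 44.25 = 0.0353
χ² = 0.0692 + 0.0381 + 0.1361 + 0.0353 = 0.2787 ≈ 0.279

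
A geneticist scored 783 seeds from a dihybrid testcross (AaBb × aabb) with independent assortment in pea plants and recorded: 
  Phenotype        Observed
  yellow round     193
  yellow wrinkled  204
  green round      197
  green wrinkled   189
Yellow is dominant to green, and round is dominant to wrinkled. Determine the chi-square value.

0.627

A dihybrid testcross with independent assortment gives a 1:1:1:1 ratio.
Under the 1:1:1:1 hypothesis (Σ ratio = 4, N = 783):
  yellow round: 783 × 1/4 = 195.75
  yellow wrinkled: 783 × 1/4 = 195.75
  green round: 783 × 1/4 = 195.75
  green wrinkled: 783 × 1/4 = 195.75
χ² = Σ (O − E)² / E
  yellow round: (193 − 195.75)² / 195.75 = 0.0386
  yellow wrinkled: (204 − 195.75)² / 195.75 = 0.3477
  green round: (197 − 195.75)² / 195.75 = 0.0080
  green wrinkled: (189 − 195.75)² / 195.75 = 0.2328
χ² = 0.0386 + 0.3477 + 0.0080 + 0.2328 = 0.6271 ≈ 0.627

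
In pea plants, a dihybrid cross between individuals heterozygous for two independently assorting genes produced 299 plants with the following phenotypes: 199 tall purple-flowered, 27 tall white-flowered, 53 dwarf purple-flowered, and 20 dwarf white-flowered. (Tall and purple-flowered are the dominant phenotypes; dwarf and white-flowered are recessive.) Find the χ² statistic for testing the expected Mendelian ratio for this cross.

20.970

A dihybrid F₂ with independent assortment and complete dominance at both loci gives a 9:3:3:1 phenotypic ratio.
Total ratio parts = 16. Expected numbers out of 299:
  tall purple-flowered: 299 × 9/16 = 168.1875
  tall white-flowered: 299 × 3/16 = 56.0625
  dwarf purple-flowered: 299 × 3/16 = 56.0625
  dwarf white-flowered: 299 × 1/16 = 18.6875
χ² = Σ (O − E)² / E
  tall purple-flowered: (199 − 168.1875)² / 168.1875 = 5.6450
  tall white-flowered: (27 − 56.0625)² / 56.0625 = 15.0658
  dwarf purple-flowered: (53 − 56.0625)² / 56.0625 = 0.1673
  dwarf white-flowered: (20 − 18.6875)² / 18.6875 = 0.0922
χ² = 5.6450 + 15.0658 + 0.1673 + 0.0922 = 20.9703 ≈ 20.970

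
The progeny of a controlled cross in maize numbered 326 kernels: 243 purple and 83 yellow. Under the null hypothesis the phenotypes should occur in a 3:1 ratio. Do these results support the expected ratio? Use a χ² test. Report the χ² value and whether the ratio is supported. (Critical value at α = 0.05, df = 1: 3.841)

Total ratio parts = 4. Expected numbers out of 326:
  purple: 326 × 3/4 = 244.5
  yellow: 326 × 1/4 = 81.5
χ² = Σ (O − E)² / E
  purple: (243 − 244.5)² / 244.5 = 0.0092
  yellow: (83 − 81.5)² / 81.5 = 0.0276
χ² = 0.0092 + 0.0276 = 0.0368 ≈ 0.037
Degrees of freedom = 2 − 1 = 1; critical value at α = 0.05 is 3.841.
Since 0.037 < 3.841, we fail to reject the null hypothesis — the data are consistent with the 3:1 ratio.

0.037; consistent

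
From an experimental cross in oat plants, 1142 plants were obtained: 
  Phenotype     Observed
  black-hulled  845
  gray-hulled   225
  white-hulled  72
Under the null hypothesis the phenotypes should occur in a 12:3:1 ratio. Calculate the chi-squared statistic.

Total ratio parts = 16. Expected numbers out of 1142:
  black-hulled: 1142 × 12/16 = 856.5
  gray-hulled: 1142 × 3/16 = 214.125
  white-hulled: 1142 × 1/16 = 71.375
χ² = Σ (O − E)² / E
  black-hulled: (845 − 856.5)² / 856.5 = 0.1544
  gray-hulled: (225 − 214.125)² / 214.125 = 0.5523
  white-hulled: (72 − 71.375)² / 71.375 = 0.0055
χ² = 0.1544 + 0.5523 + 0.0055 = 0.7122 ≈ 0.712

0.712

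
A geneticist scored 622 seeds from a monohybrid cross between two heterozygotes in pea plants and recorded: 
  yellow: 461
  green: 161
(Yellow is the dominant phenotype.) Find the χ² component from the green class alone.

For a monohybrid cross between heterozygotes with complete dominance, the expected phenotypic ratio is 3:1.
Total ratio parts = 4. Expected numbers out of 622:
  yellow: 622 × 3/4 = 466.5
  green: 622 × 1/4 = 155.5
Contribution of green: (161 − 155.5)² / 155.5 = 0.1945

0.195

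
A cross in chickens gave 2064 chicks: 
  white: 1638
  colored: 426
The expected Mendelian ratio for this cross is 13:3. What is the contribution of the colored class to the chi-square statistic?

The 13:3 ratio has 16 parts, so with N = 2064 the expected counts are:
  white: 2064 × 13/16 = 1677
  colored: 2064 × 3/16 = 387
Contribution of colored: (426 − 387)² / 387 = 3.9302

3.930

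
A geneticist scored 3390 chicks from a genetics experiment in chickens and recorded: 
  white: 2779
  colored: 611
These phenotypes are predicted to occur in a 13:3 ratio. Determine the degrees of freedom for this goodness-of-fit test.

A goodness-of-fit test with 2 phenotype classes has df = 2 − 1 = 1.

1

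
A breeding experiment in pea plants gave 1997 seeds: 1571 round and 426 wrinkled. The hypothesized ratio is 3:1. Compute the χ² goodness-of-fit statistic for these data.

Under the 3:1 hypothesis (Σ ratio = 4, N = 1997):
  round: 1997 × 3/4 = 1497.75
  wrinkled: 1997 × 1/4 = 499.25
χ² = Σ (O − E)² / E
  round: (1571 − 1497.75)² / 1497.75 = 3.5824
  wrinkled: (426 − 499.25)² / 499.25 = 10.7472
χ² = 3.5824 + 10.7472 = 14.3296 ≈ 14.330

14.330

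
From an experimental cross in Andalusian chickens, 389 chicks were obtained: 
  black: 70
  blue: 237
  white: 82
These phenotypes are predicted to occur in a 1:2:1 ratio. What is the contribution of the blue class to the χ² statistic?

9.287

The 1:2:1 ratio has 4 parts, so with N = 389 the expected counts are:
  black: 389 × 1/4 = 97.25
  blue: 389 × 2/4 = 194.5
  white: 389 × 1/4 = 97.25
Contribution of blue: (237 − 194.5)² / 194.5 = 9.2866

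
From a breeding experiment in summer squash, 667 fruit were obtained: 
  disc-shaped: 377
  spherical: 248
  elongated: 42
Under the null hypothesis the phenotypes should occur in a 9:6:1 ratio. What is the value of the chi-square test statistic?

The 9:6:1 ratio has 16 parts, so with N = 667 the expected counts are:
  disc-shaped: 667 × 9/16 = 375.1875
  spherical: 667 × 6/16 = 250.125
  elongated: 667 × 1/16 = 41.6875
χ² = Σ (O − E)² / E
  disc-shaped: (377 − 375.1875)² / 375.1875 = 0.0088
  spherical: (248 − 250.125)² / 250.125 = 0.0181
  elongated: (42 − 41.6875)² / 41.6875 = 0.0023
χ² = 0.0088 + 0.0181 + 0.0023 = 0.0292 ≈ 0.029

0.029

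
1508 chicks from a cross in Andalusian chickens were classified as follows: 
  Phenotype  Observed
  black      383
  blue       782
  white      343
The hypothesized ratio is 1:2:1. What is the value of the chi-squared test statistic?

Total ratio parts = 4. Expected numbers out of 1508:
  black: 1508 × 1/4 = 377
  blue: 1508 × 2/4 = 754
  white: 1508 × 1/4 = 377
χ² = Σ (O − E)² / E
  black: (383 − 377)² / 377 = 0.0955
  blue: (782 − 754)² / 754 = 1.0398
  white: (343 − 377)² / 377 = 3.0663
χ² = 0.0955 + 1.0398 + 3.0663 = 4.2016 ≈ 4.202

4.202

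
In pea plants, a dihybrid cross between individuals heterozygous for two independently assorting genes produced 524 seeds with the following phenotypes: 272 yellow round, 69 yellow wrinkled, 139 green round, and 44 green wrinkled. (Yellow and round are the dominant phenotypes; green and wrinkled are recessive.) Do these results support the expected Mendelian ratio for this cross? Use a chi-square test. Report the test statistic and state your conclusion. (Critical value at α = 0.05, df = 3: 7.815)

31.230; not consistent

A dihybrid F₂ with independent assortment and complete dominance at both loci gives a 9:3:3:1 phenotypic ratio.
Expected counts for N = 524 under a 9:3:3:1 ratio (total parts = 16):
  yellow round: 524 × 9/16 = 294.75
  yellow wrinkled: 524 × 3/16 = 98.25
  green round: 524 × 3/16 = 98.25
  green wrinkled: 524 × 1/16 = 32.75
χ² = Σ (O − E)² / E
  yellow round: (272 − 294.75)² / 294.75 = 1.7559
  yellow wrinkled: (69 − 98.25)² / 98.25 = 8.7080
  green round: (139 − 98.25)² / 98.25 = 16.9014
  green wrinkled: (44 − 32.75)² / 32.75 = 3.8645
χ² = 1.7559 + 8.7080 + 16.9014 + 3.8645 = 31.2298 ≈ 31.230
Degrees of freedom = 4 − 1 = 3; critical value at α = 0.05 is 7.815.
Since 31.230 > 7.815, we reject the null hypothesis — the data do not fit the 9:3:3:1 ratio.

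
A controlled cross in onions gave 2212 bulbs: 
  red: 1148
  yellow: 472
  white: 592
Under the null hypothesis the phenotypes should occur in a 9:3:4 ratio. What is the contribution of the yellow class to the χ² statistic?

Total ratio parts = 16. Expected numbers out of 2212:
  red: 2212 × 9/16 = 1244.25
  yellow: 2212 × 3/16 = 414.75
  white: 2212 × 4/16 = 553
Contribution of yellow: (472 − 414.75)² / 414.75 = 7.9025

7.903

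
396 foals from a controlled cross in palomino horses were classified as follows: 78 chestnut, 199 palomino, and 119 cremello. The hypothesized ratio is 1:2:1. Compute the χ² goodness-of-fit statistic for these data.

Under the 1:2:1 hypothesis (Σ ratio = 4, N = 396):
  chestnut: 396 × 1/4 = 99
  palomino: 396 × 2/4 = 198
  cremello: 396 × 1/4 = 99
χ² = Σ (O − E)² / E
  chestnut: (78 − 99)² / 99 = 4.4545
  palomino: (199 − 198)² / 198 = 0.0051
  cremello: (119 − 99)² / 99 = 4.0404
χ² = 4.4545 + 0.0051 + 4.0404 = 8.500

8.500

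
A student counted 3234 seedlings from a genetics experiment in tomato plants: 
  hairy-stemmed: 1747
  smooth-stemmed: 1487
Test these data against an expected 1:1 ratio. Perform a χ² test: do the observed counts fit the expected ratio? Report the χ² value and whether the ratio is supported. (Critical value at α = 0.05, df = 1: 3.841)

The 1:1 ratio has 2 parts, so with N = 3234 the expected counts are:
  hairy-stemmed: 3234 × 1/2 = 1617
  smooth-stemmed: 3234 × 1/2 = 1617
χ² = Σ (O − E)² / E
  hairy-stemmed: (1747 − 1617)² / 1617 = 10.4515
  smooth-stemmed: (1487 − 1617)² / 1617 = 10.4515
χ² = 10.4515 + 10.4515 = 20.903
Degrees of freedom = 2 − 1 = 1; critical value at α = 0.05 is 3.841.
Since 20.903 > 3.841, we reject the null hypothesis — the data do not fit the 1:1 ratio.

20.903; not consistent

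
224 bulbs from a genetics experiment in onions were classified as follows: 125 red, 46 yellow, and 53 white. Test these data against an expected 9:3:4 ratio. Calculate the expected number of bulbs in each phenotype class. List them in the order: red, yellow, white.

Total ratio parts = 16. Expected numbers out of 224:
  red: 224 × 9/16 = 126
  yellow: 224 × 3/16 = 42
  white: 224 × 4/16 = 56

126, 42, 56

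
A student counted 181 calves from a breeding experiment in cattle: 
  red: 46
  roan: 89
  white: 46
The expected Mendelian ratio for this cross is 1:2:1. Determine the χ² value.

The 1:2:1 ratio has 4 parts, so with N = 181 the expected counts are:
  red: 181 × 1/4 = 45.25
  roan: 181 × 2/4 = 90.5
  white: 181 × 1/4 = 45.25
χ² = Σ (O − E)² / E
  red: (46 − 45.25)² / 45.25 = 0.0124
  roan: (89 − 90.5)² / 90.5 = 0.0249
  white: (46 − 45.25)² / 45.25 = 0.0124
χ² = 0.0124 + 0.0249 + 0.0124 = 0.0497 ≈ 0.050

0.050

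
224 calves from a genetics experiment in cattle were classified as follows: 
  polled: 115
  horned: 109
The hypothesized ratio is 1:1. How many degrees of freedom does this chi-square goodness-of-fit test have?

A goodness-of-fit test with 2 phenotype classes has df = 2 − 1 = 1.

1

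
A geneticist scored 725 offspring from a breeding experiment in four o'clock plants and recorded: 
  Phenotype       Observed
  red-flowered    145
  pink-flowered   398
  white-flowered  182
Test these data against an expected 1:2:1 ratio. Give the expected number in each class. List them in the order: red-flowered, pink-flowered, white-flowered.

Total ratio parts = 4. Expected numbers out of 725:
  red-flowered: 725 × 1/4 = 181.25
  pink-flowered: 725 × 2/4 = 362.5
  white-flowered: 725 × 1/4 = 181.25

181.25, 362.5, 181.25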